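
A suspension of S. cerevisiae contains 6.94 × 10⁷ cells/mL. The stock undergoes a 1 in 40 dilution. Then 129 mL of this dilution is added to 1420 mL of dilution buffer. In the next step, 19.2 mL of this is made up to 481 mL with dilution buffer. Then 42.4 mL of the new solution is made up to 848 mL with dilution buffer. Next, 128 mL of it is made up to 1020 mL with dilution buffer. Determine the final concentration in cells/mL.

Overall dilution factor = 40 × 12.01 × 25.05 × 20 × 7.969 = 1.92 × 10⁶.
6.94 × 10⁷ cells/mL / 1.92 × 10⁶ = 36.2 cells/mL.

36.2 cells/mL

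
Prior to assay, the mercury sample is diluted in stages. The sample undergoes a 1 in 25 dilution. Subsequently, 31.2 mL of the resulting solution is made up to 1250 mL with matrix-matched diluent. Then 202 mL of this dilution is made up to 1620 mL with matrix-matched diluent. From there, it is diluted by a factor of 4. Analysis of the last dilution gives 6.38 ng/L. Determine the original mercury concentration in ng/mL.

205 ng/mL

Overall dilution factor = 25 × 40.06 × 8.020 × 4 = 3.21 × 10⁴.
Original = 6.38 ng/L × 3.21 × 10⁴ = 2.05 × 10⁵ ng/L = 205 ng/mL.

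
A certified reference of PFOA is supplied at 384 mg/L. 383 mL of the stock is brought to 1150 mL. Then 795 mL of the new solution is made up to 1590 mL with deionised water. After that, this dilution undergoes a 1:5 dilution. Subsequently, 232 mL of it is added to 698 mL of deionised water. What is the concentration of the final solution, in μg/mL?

3.19 μg/mL

Overall dilution factor = 3.003 × 2 × 5 × 4.009 = 120.
384 mg/L / 120 = 3.19 mg/L = 3.19 μg/mL.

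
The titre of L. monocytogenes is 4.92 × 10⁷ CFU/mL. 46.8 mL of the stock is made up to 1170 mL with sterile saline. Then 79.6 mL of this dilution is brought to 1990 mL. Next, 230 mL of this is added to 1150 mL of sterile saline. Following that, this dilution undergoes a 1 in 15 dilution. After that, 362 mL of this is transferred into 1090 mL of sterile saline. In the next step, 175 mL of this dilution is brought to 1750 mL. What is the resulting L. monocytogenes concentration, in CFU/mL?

21.8 CFU/mL

Overall dilution factor = 25 × 25 × 6 × 15 × 4.011 × 10 = 2.26 × 10⁶.
4.92 × 10⁷ CFU/mL / 2.26 × 10⁶ = 21.8 CFU/mL.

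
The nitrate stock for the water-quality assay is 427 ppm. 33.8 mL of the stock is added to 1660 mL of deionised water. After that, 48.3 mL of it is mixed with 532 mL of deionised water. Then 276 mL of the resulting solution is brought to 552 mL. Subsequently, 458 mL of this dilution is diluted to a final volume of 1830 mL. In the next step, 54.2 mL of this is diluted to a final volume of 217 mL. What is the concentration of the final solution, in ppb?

22.2 ppb

Overall dilution factor = 50.11 × 12.01 × 2 × 3.996 × 4.004 = 1.93 × 10⁴.
427 ppm / 1.93 × 10⁴ = 0.0222 ppm = 22.2 ppb.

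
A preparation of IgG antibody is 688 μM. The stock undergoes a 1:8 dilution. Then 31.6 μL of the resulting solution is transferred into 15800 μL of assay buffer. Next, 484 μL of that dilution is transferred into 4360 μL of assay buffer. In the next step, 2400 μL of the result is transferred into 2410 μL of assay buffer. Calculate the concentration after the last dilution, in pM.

Overall dilution factor = 8 × 501 × 10.01 × 2.004 = 8.04 × 10⁴.
688 μM / 8.04 × 10⁴ = 8.56 × 10⁻³ μM = 8560 pM.

8560 pM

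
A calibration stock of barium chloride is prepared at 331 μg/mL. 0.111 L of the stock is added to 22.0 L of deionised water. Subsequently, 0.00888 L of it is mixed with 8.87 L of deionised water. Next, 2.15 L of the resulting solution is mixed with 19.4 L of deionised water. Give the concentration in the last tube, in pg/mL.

166 pg/mL

Overall dilution factor = 199.2 × 999.9 × 10.02 = 2.00 × 10⁶.
331 μg/mL / 2.00 × 10⁶ = 1.66 × 10⁻⁴ μg/mL = 166 pg/mL.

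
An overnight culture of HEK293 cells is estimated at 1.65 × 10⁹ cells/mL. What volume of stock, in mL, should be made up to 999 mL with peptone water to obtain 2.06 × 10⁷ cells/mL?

12.5 mL

V₁ = C₂V₂/C₁ = 2.06 × 10⁷ × 999 / 1.65 × 10⁹ = 12.5 mL.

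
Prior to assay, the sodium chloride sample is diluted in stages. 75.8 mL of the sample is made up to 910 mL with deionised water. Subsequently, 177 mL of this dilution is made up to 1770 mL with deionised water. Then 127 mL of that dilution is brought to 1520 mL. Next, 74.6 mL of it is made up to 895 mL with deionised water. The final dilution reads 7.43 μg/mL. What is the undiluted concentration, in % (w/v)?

12.8 % (w/v)

Overall dilution factor = 12.01 × 10 × 11.97 × 12.00 = 1.72 × 10⁴.
Original = 7.43 μg/mL × 1.72 × 10⁴ = 1.28 × 10⁵ μg/mL = 12.8 % (w/v).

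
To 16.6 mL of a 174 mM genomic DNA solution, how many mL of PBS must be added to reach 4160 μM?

678 mL

4160 μM = 4.16 mM.
V₂ = C₁V₁/C₂ = 174 × 16.6 / 4.16 = 694 mL.
Diluent to add = V₂ − V₁ = 694 − 16.6 = 678 mL.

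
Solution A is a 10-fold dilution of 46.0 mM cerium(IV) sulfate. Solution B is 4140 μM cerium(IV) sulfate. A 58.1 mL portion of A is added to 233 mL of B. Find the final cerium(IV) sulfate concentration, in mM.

C_A = 46.0 mM / 10 = 4.60 mM.
C_B = 4140 μM = 4.14 mM.
C_mix = (C_A·V_A + C_B·V_B)/(V_A + V_B) = (4.60×58.1 + 4.14×233) / 291.1 = 4.23 mM.

4.23 mM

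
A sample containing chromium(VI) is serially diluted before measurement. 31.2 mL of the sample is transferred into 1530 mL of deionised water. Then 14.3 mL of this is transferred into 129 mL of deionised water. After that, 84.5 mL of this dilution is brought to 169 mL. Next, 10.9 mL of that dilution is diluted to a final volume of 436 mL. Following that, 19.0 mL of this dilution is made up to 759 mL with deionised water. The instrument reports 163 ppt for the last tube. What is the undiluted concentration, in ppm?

261 ppm

Overall dilution factor = 50.04 × 10.02 × 2 × 40 × 39.95 = 1.60 × 10⁶.
Original = 163 ppt × 1.60 × 10⁶ = 2.61 × 10⁸ ppt = 261 ppm.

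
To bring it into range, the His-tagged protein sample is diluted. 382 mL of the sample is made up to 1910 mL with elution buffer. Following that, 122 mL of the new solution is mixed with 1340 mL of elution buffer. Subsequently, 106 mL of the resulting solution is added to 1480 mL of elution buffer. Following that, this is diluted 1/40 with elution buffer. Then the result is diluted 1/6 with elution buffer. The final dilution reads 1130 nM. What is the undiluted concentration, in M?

0.243 M

Overall dilution factor = 5 × 11.98 × 14.96 × 40 × 6 = 2.15 × 10⁵.
Original = 1130 nM × 2.15 × 10⁵ = 2.43 × 10⁸ nM = 0.243 M.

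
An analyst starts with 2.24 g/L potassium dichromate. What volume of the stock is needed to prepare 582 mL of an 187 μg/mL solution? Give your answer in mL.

187 μg/mL = 0.187 g/L.
V₁ = C₂V₂/C₁ = 0.187 × 582 / 2.24 = 48.6 mL.

48.6 mL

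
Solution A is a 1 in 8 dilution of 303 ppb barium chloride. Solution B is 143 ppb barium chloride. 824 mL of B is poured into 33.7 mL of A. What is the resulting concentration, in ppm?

C_A = 303 ppb / 8 = 37.9 ppb.
C_mix = (C_A·V_A + C_B·V_B)/(V_A + V_B) = (37.9×33.7 + 143×824) / 857.7 = 139 ppb = 0.139 ppm.

0.139 ppm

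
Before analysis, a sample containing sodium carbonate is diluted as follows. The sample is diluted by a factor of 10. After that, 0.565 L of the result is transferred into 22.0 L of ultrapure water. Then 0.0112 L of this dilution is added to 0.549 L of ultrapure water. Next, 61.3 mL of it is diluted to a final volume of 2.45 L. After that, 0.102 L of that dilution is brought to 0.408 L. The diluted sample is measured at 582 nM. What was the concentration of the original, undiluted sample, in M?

Overall dilution factor = 10 × 39.94 × 50.02 × 39.97 × 4 = 3.19 × 10⁶.
Original = 582 nM × 3.19 × 10⁶ = 1.86 × 10⁹ nM = 1.86 M.

1.86 M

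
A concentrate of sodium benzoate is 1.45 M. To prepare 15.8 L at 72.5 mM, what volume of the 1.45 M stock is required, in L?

0.790 L

72.5 mM = 0.0725 M.
V₁ = C₂V₂/C₁ = 0.0725 × 15.8 / 1.45 = 0.790 L.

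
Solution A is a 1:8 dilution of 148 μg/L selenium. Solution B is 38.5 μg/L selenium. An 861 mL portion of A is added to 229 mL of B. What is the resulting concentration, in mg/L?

0.0227 mg/L

C_A = 148 μg/L / 8 = 18.5 μg/L.
C_mix = (C_A·V_A + C_B·V_B)/(V_A + V_B) = (18.5×861 + 38.5×229) / 1090 = 22.7 μg/L = 0.0227 mg/L.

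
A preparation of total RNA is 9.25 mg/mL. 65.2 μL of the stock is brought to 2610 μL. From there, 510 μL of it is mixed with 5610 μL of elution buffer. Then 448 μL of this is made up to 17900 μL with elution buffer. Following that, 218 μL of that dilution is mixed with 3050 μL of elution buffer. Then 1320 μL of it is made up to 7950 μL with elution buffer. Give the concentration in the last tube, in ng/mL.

Overall dilution factor = 40.03 × 12 × 39.96 × 14.99 × 6.023 = 1.73 × 10⁶.
9.25 mg/mL / 1.73 × 10⁶ = 5.34 × 10⁻⁶ mg/mL = 5.34 ng/mL.

5.34 ng/mL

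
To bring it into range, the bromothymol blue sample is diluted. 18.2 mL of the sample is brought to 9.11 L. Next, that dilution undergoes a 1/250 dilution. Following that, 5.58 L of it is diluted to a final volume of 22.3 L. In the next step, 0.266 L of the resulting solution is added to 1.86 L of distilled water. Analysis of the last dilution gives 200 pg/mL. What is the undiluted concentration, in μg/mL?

799 μg/mL

Overall dilution factor = 500.5 × 250 × 3.996 × 7.992 = 4.00 × 10⁶.
Original = 200 pg/mL × 4.00 × 10⁶ = 7.99 × 10⁸ pg/mL = 799 μg/mL.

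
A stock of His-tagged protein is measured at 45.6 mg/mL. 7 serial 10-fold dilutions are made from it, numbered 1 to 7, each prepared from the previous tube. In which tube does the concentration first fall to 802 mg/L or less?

tube 2

Tube n has concentration 45.6 mg/mL / 10ⁿ.
Need 10ⁿ ≥ 45.6 mg/mL / 802 mg/L = 56.9, so n ≥ 1.75.
First such tube: n = 2.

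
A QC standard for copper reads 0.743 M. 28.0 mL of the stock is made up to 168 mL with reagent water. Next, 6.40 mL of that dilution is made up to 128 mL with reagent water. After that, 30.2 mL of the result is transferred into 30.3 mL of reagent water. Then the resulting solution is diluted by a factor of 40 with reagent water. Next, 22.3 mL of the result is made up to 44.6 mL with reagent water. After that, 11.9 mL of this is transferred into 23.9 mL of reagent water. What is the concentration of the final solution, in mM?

Overall dilution factor = 6 × 20 × 2.003 × 40 × 2 × 3.008 = 5.79 × 10⁴.
0.743 M / 5.79 × 10⁴ = 1.28 × 10⁻⁵ M = 0.0128 mM.

0.0128 mM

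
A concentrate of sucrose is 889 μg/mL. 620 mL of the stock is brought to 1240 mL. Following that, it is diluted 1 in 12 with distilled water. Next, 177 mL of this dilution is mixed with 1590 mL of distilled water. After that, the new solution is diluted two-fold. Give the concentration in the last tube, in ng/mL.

Overall dilution factor = 2 × 12 × 9.983 × 2 = 479.
889 μg/mL / 479 = 1.86 μg/mL = 1860 ng/mL.

1860 ng/mL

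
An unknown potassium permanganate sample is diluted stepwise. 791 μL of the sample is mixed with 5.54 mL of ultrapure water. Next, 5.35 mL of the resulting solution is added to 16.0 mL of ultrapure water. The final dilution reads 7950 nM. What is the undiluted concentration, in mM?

0.254 mM

Overall dilution factor = 8.004 × 3.991 = 31.9.
Original = 7950 nM × 31.9 = 2.54 × 10⁵ nM = 0.254 mM.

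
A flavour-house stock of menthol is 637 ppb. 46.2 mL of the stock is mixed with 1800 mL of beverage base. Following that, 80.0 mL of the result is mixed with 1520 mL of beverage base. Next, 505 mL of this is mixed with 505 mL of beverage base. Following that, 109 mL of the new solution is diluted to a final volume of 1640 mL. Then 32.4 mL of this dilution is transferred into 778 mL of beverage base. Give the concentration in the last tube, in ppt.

Overall dilution factor = 39.96 × 20 × 2 × 15.05 × 25.01 = 6.02 × 10⁵.
637 ppb / 6.02 × 10⁵ = 1.06 × 10⁻³ ppb = 1.06 ppt.

1.06 ppt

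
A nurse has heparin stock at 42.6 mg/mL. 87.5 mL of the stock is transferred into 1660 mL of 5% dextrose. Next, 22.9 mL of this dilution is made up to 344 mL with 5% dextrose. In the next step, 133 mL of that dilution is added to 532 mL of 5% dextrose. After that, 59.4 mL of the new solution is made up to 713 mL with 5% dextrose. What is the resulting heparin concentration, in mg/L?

Overall dilution factor = 19.97 × 15.02 × 5 × 12.00 = 1.80 × 10⁴.
42.6 mg/mL / 1.80 × 10⁴ = 2.37 × 10⁻³ mg/mL = 2.37 mg/L.

2.37 mg/L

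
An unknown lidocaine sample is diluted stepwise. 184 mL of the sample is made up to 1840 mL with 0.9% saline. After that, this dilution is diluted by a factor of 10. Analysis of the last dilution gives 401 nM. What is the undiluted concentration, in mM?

Overall dilution factor = 10 × 10 = 100.
Original = 401 nM × 100 = 4.01 × 10⁴ nM = 0.0401 mM.

0.0401 mM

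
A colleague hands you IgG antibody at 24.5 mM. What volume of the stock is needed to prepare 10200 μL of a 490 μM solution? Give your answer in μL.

204 μL

490 μM = 0.490 mM.
V₁ = C₂V₂/C₁ = 0.490 × 10200 / 24.5 = 204 μL.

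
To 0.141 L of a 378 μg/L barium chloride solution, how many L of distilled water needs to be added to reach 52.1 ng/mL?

0.882 L

52.1 ng/mL = 52.1 μg/L.
V₂ = C₁V₁/C₂ = 378 × 0.141 / 52.1 = 1.02 L.
Diluent to add = V₂ − V₁ = 1.02 − 0.141 = 0.882 L.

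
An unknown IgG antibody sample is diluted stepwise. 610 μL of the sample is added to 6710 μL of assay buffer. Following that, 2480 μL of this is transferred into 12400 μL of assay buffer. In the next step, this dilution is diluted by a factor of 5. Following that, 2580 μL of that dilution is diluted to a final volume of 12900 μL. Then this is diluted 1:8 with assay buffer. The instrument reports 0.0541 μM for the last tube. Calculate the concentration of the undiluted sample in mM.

Overall dilution factor = 12 × 6 × 5 × 5 × 8 = 1.44 × 10⁴.
Original = 0.0541 μM × 1.44 × 10⁴ = 779 μM = 0.779 mM.

0.779 mM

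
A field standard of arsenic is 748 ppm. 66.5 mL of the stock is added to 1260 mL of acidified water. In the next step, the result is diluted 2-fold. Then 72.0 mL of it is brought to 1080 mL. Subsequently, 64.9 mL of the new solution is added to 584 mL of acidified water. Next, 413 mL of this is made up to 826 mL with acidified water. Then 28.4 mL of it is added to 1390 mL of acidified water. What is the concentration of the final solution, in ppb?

1.25 ppb

Overall dilution factor = 19.95 × 2 × 15 × 9.998 × 2 × 49.94 = 5.98 × 10⁵.
748 ppm / 5.98 × 10⁵ = 1.25 × 10⁻³ ppm = 1.25 ppb.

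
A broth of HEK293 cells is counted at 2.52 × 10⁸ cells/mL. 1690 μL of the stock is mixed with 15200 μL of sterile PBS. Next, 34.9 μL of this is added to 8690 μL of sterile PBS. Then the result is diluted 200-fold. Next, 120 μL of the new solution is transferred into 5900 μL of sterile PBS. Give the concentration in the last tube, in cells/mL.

Overall dilution factor = 9.994 × 250.0 × 200 × 50.17 = 2.51 × 10⁷.
2.52 × 10⁸ cells/mL / 2.51 × 10⁷ = 10.1 cells/mL.

10.1 cells/mL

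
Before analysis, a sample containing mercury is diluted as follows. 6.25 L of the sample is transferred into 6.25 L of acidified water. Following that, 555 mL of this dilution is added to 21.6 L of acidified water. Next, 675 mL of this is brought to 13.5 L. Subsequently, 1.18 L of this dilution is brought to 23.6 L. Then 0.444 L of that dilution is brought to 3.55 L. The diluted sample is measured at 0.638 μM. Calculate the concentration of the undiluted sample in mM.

163 mM

Overall dilution factor = 2 × 39.92 × 20 × 20 × 7.995 = 2.55 × 10⁵.
Original = 0.638 μM × 2.55 × 10⁵ = 1.63 × 10⁵ μM = 163 mM.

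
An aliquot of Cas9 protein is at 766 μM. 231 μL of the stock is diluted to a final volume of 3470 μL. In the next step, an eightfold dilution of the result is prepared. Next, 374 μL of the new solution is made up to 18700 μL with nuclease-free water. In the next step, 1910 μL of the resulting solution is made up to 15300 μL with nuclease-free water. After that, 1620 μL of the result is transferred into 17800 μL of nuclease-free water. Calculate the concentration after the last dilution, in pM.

Overall dilution factor = 15.02 × 8 × 50 × 8.010 × 11.99 = 5.77 × 10⁵.
766 μM / 5.77 × 10⁵ = 1.33 × 10⁻³ μM = 1330 pM.

1330 pM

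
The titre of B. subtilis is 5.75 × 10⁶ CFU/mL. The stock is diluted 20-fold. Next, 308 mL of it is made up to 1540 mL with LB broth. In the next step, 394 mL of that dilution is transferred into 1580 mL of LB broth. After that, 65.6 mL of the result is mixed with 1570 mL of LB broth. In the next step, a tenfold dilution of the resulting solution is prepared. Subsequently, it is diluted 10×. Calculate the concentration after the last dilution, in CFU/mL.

4.60 CFU/mL

Overall dilution factor = 20 × 5 × 5.010 × 24.93 × 10 × 10 = 1.25 × 10⁶.
5.75 × 10⁶ CFU/mL / 1.25 × 10⁶ = 4.60 CFU/mL.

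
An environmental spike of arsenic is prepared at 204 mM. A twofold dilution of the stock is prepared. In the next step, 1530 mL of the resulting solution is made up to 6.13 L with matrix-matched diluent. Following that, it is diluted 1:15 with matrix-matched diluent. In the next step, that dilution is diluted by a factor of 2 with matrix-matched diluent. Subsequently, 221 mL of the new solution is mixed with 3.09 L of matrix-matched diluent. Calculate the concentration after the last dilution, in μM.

Overall dilution factor = 2 × 4.007 × 15 × 2 × 14.98 = 3602.
204 mM / 3602 = 0.0566 mM = 56.6 μM.

56.6 μM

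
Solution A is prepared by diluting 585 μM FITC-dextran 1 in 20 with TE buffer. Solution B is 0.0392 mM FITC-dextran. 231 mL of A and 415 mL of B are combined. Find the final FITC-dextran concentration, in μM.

35.6 μM

C_A = 585 μM / 20 = 29.2 μM.
C_B = 0.0392 mM = 39.2 μM.
C_mix = (C_A·V_A + C_B·V_B)/(V_A + V_B) = (29.2×231 + 39.2×415) / 646.0 = 35.6 μM.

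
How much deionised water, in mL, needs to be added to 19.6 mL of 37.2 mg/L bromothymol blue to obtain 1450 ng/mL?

1450 ng/mL = 1.45 mg/L.
V₂ = C₁V₁/C₂ = 37.2 × 19.6 / 1.45 = 503 mL.
Diluent to add = V₂ − V₁ = 503 − 19.6 = 483 mL.

483 mL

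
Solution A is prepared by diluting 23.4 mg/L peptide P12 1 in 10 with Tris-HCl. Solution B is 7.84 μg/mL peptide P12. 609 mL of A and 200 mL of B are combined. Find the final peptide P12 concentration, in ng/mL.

C_A = 23.4 mg/L / 10 = 2.34 mg/L.
C_B = 7.84 μg/mL = 7.84 mg/L.
C_mix = (C_A·V_A + C_B·V_B)/(V_A + V_B) = (2.34×609 + 7.84×200) / 809.0 = 3.70 mg/L = 3700 ng/mL.

3700 ng/mL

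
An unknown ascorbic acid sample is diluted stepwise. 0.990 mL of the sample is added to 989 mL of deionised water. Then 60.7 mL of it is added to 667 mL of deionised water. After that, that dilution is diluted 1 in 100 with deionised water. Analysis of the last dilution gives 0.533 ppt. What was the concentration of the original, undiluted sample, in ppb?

Overall dilution factor = 1000.0 × 11.99 × 100 = 1.20 × 10⁶.
Original = 0.533 ppt × 1.20 × 10⁶ = 6.39 × 10⁵ ppt = 639 ppb.

639 ppb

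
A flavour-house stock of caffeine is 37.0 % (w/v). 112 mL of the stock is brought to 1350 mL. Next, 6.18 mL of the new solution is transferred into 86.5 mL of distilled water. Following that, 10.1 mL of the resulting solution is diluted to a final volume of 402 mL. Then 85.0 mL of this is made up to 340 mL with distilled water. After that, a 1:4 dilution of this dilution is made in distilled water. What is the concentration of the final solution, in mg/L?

Overall dilution factor = 12.05 × 15.00 × 39.80 × 4 × 4 = 1.15 × 10⁵.
37.0 % (w/v) / 1.15 × 10⁵ = 3.21 × 10⁻⁴ % (w/v) = 3.21 mg/L.

3.21 mg/L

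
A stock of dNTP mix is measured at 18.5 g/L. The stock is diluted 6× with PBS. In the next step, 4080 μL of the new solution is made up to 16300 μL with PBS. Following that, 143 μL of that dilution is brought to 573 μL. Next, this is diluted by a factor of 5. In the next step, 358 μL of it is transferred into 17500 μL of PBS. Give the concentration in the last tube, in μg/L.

Overall dilution factor = 6 × 3.995 × 4.007 × 5 × 49.88 = 2.40 × 10⁴.
18.5 g/L / 2.40 × 10⁴ = 7.72 × 10⁻⁴ g/L = 772 μg/L.

772 μg/L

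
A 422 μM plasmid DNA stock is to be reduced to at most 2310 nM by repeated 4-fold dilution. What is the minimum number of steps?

Need 4ⁿ ≥ 183, so n ≥ log(183)/log(4) = 3.76.
Minimum whole steps: n = 4.

4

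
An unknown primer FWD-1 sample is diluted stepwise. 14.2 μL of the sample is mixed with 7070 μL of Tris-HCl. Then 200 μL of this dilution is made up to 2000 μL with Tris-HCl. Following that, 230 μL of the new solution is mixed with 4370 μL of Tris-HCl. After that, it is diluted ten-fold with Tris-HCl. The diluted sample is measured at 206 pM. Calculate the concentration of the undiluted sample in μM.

Overall dilution factor = 498.9 × 10 × 20 × 10 = 9.98 × 10⁵.
Original = 206 pM × 9.98 × 10⁵ = 2.06 × 10⁸ pM = 206 μM.

206 μM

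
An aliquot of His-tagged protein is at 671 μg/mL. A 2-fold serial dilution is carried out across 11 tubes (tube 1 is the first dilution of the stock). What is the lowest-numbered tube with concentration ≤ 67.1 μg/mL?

Tube n has concentration 671 μg/mL / 2ⁿ.
Need 2ⁿ ≥ 671 μg/mL / 67.1 μg/mL = 10.0, so n ≥ 3.32.
First such tube: n = 4.

tube 4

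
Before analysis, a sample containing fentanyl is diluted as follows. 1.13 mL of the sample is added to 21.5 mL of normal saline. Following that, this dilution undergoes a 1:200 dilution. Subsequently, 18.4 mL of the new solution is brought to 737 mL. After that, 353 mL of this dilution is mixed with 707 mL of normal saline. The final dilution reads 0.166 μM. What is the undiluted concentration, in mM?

80.0 mM

Overall dilution factor = 20.03 × 200 × 40.05 × 3.003 = 4.82 × 10⁵.
Original = 0.166 μM × 4.82 × 10⁵ = 8.00 × 10⁴ μM = 80.0 mM.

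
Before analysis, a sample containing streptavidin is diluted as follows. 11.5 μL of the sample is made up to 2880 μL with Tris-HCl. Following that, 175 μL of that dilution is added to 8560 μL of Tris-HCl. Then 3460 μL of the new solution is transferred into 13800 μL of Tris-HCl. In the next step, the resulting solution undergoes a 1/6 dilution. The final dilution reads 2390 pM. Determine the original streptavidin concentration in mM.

Overall dilution factor = 250.4 × 49.91 × 4.988 × 6 = 3.74 × 10⁵.
Original = 2390 pM × 3.74 × 10⁵ = 8.94 × 10⁸ pM = 0.894 mM.

0.894 mM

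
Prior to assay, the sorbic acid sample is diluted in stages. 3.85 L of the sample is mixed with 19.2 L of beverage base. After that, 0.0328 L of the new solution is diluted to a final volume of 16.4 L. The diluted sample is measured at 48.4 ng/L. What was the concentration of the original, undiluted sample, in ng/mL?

Overall dilution factor = 5.987 × 500 = 2994.
Original = 48.4 ng/L × 2994 = 1.45 × 10⁵ ng/L = 145 ng/mL.

145 ng/mL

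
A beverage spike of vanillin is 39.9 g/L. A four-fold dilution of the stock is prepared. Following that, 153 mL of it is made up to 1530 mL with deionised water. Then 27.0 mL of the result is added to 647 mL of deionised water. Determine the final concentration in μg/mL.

40.0 μg/mL

Overall dilution factor = 4 × 10 × 24.96 = 999.
39.9 g/L / 999 = 0.0400 g/L = 40.0 μg/mL.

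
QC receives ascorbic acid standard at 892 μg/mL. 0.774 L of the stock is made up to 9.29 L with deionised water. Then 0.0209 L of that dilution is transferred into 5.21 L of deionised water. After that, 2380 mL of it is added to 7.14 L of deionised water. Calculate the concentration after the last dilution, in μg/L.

74.2 μg/L

Overall dilution factor = 12.00 × 250.3 × 4 = 1.20 × 10⁴.
892 μg/mL / 1.20 × 10⁴ = 0.0742 μg/mL = 74.2 μg/L.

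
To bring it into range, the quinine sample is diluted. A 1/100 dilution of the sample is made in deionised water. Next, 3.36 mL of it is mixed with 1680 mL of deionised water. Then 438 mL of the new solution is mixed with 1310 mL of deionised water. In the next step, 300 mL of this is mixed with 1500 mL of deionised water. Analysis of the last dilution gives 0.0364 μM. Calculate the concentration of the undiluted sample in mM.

43.7 mM

Overall dilution factor = 100 × 501 × 3.991 × 6 = 1.20 × 10⁶.
Original = 0.0364 μM × 1.20 × 10⁶ = 4.37 × 10⁴ μM = 43.7 mM.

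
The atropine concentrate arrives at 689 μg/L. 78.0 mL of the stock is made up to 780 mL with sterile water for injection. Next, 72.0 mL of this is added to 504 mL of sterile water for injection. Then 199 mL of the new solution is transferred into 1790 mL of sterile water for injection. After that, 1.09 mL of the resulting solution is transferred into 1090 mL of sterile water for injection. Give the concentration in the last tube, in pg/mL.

0.861 pg/mL

Overall dilution factor = 10 × 8 × 9.995 × 1001 = 8.00 × 10⁵.
689 μg/L / 8.00 × 10⁵ = 8.61 × 10⁻⁴ μg/L = 0.861 pg/mL.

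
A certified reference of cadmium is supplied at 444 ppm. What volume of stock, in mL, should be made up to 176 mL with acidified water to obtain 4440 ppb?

4440 ppb = 4.44 ppm.
V₁ = C₂V₂/C₁ = 4.44 × 176 / 444 = 1.76 mL.

1.76 mL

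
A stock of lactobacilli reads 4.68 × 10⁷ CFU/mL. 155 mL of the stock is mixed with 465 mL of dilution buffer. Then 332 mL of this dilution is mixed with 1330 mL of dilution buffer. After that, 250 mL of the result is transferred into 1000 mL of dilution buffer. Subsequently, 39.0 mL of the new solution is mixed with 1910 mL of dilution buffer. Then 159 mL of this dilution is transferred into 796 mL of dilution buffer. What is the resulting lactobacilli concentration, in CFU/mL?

1560 CFU/mL

Overall dilution factor = 4 × 5.006 × 5 × 49.97 × 6.006 = 3.01 × 10⁴.
4.68 × 10⁷ CFU/mL / 3.01 × 10⁴ = 1560 CFU/mL.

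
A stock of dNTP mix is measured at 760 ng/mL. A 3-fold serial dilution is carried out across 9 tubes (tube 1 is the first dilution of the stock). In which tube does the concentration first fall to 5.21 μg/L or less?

Tube n has concentration 760 ng/mL / 3ⁿ.
Need 3ⁿ ≥ 760 ng/mL / 5.21 μg/L = 146, so n ≥ 4.54.
First such tube: n = 5.

tube 5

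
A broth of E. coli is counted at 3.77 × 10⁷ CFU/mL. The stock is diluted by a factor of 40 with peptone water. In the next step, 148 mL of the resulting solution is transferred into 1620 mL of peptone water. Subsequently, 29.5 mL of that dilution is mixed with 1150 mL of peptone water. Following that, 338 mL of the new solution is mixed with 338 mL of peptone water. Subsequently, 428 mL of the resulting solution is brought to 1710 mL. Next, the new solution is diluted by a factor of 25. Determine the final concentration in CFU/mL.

Overall dilution factor = 40 × 11.95 × 39.98 × 2 × 3.995 × 25 = 3.82 × 10⁶.
3.77 × 10⁷ CFU/mL / 3.82 × 10⁶ = 9.88 CFU/mL.

9.88 CFU/mL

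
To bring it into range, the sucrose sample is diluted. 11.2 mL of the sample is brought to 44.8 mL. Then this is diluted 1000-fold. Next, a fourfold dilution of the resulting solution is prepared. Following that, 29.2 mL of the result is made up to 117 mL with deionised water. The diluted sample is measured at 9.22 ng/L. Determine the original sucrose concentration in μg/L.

591 μg/L

Overall dilution factor = 4 × 1000 × 4 × 4.007 = 6.41 × 10⁴.
Original = 9.22 ng/L × 6.41 × 10⁴ = 5.91 × 10⁵ ng/L = 591 μg/L.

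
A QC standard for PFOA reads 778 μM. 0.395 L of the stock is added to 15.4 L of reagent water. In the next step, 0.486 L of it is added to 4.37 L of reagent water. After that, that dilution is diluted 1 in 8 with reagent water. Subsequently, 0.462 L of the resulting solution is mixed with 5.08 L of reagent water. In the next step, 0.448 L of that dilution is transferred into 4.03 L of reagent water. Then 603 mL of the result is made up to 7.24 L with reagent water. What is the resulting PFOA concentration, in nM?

Overall dilution factor = 39.99 × 9.992 × 8 × 12.00 × 9.996 × 12.01 = 4.60 × 10⁶.
778 μM / 4.60 × 10⁶ = 1.69 × 10⁻⁴ μM = 0.169 nM.

0.169 nM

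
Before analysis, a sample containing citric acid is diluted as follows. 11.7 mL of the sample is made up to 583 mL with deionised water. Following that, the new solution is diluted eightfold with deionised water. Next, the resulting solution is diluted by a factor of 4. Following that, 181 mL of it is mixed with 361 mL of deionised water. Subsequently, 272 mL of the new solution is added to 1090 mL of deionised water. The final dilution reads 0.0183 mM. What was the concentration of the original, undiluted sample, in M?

0.438 M

Overall dilution factor = 49.83 × 8 × 4 × 2.994 × 5.007 = 2.39 × 10⁴.
Original = 0.0183 mM × 2.39 × 10⁴ = 438 mM = 0.438 M.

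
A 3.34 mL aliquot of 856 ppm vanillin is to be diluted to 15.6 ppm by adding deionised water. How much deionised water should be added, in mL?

180 mL

V₂ = C₁V₁/C₂ = 856 × 3.34 / 15.6 = 183 mL.
Diluent to add = V₂ − V₁ = 183 − 3.34 = 180 mL.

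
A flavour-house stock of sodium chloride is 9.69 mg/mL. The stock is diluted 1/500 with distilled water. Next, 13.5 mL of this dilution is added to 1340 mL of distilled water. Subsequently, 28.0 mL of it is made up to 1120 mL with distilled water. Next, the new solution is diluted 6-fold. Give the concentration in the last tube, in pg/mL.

805 pg/mL

Overall dilution factor = 500 × 100.3 × 40 × 6 = 1.20 × 10⁷.
9.69 mg/mL / 1.20 × 10⁷ = 8.05 × 10⁻⁷ mg/mL = 805 pg/mL.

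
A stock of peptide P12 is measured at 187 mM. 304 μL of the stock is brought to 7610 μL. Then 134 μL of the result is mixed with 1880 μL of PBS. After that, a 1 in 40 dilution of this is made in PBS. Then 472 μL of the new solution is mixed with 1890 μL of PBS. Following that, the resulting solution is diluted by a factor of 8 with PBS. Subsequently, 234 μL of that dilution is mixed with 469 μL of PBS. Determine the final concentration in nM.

Overall dilution factor = 25.03 × 15.03 × 40 × 5.004 × 8 × 3.004 = 1.81 × 10⁶.
187 mM / 1.81 × 10⁶ = 1.03 × 10⁻⁴ mM = 103 nM.

103 nM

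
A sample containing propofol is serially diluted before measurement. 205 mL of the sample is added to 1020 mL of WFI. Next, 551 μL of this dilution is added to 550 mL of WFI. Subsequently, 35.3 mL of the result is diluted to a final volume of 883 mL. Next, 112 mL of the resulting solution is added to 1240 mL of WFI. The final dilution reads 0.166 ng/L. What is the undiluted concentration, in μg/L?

299 μg/L

Overall dilution factor = 5.976 × 999.2 × 25.01 × 12.07 = 1.80 × 10⁶.
Original = 0.166 ng/L × 1.80 × 10⁶ = 2.99 × 10⁵ ng/L = 299 μg/L.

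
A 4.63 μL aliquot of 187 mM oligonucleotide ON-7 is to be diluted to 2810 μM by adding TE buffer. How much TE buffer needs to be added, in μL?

2810 μM = 2.81 mM.
V₂ = C₁V₁/C₂ = 187 × 4.63 / 2.81 = 308 μL.
Diluent to add = V₂ − V₁ = 308 − 4.63 = 303 μL.

303 μL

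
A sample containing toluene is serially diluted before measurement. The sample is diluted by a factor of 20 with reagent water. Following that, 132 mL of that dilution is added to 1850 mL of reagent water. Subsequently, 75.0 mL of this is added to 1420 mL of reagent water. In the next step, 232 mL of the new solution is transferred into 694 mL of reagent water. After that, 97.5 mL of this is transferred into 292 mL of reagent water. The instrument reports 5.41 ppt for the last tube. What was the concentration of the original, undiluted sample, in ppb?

516 ppb

Overall dilution factor = 20 × 15.02 × 19.93 × 3.991 × 3.995 = 9.54 × 10⁴.
Original = 5.41 ppt × 9.54 × 10⁴ = 5.16 × 10⁵ ppt = 516 ppb.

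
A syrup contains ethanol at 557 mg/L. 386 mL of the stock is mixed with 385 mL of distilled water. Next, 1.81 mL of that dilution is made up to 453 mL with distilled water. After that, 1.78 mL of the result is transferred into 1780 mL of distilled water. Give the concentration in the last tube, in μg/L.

Overall dilution factor = 1.997 × 250.3 × 1001 = 5.00 × 10⁵.
557 mg/L / 5.00 × 10⁵ = 1.11 × 10⁻³ mg/L = 1.11 μg/L.

1.11 μg/L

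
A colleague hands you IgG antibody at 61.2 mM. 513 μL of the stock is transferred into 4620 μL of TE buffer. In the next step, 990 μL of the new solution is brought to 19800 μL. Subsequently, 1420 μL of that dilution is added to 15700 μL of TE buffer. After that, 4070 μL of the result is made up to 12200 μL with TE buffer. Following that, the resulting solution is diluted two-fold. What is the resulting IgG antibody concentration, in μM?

4.23 μM

Overall dilution factor = 10.01 × 20 × 12.06 × 2.998 × 2 = 1.45 × 10⁴.
61.2 mM / 1.45 × 10⁴ = 4.23 × 10⁻³ mM = 4.23 μM.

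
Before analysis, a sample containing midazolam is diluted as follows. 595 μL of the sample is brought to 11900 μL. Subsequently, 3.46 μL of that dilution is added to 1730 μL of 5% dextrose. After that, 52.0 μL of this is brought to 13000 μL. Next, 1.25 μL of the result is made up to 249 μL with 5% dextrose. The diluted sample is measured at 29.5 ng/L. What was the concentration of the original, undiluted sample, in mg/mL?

14.7 mg/mL

Overall dilution factor = 20 × 501 × 250 × 199.2 = 4.99 × 10⁸.
Original = 29.5 ng/L × 4.99 × 10⁸ = 1.47 × 10¹⁰ ng/L = 14.7 mg/mL.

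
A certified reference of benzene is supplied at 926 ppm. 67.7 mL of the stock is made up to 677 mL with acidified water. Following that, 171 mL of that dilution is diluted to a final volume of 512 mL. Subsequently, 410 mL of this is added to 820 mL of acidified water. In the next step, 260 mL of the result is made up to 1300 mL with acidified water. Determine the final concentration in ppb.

2060 ppb

Overall dilution factor = 10 × 2.994 × 3 × 5 = 449.
926 ppm / 449 = 2.06 ppm = 2060 ppb.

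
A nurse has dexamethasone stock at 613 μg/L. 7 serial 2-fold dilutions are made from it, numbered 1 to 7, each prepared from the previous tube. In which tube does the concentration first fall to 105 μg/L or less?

Tube n has concentration 613 μg/L / 2ⁿ.
Need 2ⁿ ≥ 613 μg/L / 105 μg/L = 5.84, so n ≥ 2.55.
First such tube: n = 3.

tube 3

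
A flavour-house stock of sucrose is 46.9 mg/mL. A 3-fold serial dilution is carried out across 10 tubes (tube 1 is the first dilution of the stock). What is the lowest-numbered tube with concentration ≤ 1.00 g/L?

Tube n has concentration 46.9 mg/mL / 3ⁿ.
Need 3ⁿ ≥ 46.9 mg/mL / 1.00 g/L = 46.9, so n ≥ 3.50.
First such tube: n = 4.

tube 4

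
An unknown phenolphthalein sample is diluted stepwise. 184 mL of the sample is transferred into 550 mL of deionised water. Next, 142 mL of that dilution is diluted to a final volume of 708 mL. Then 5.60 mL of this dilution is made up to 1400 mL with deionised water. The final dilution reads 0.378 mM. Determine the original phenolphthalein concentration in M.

1.88 M

Overall dilution factor = 3.989 × 4.986 × 250 = 4972.
Original = 0.378 mM × 4972 = 1880 mM = 1.88 M.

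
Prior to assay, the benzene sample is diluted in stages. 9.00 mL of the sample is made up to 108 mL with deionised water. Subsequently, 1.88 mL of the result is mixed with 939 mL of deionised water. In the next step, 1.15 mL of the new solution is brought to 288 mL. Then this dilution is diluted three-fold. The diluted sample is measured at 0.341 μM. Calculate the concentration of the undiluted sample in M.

Overall dilution factor = 12 × 500.5 × 250.4 × 3 = 4.51 × 10⁶.
Original = 0.341 μM × 4.51 × 10⁶ = 1.54 × 10⁶ μM = 1.54 M.

1.54 M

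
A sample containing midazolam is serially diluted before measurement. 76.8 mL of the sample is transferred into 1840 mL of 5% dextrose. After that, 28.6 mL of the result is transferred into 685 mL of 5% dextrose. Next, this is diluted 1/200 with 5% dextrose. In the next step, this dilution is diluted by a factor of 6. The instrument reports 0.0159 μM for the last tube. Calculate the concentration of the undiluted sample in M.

0.0119 M

Overall dilution factor = 24.96 × 24.95 × 200 × 6 = 7.47 × 10⁵.
Original = 0.0159 μM × 7.47 × 10⁵ = 1.19 × 10⁴ μM = 0.0119 M.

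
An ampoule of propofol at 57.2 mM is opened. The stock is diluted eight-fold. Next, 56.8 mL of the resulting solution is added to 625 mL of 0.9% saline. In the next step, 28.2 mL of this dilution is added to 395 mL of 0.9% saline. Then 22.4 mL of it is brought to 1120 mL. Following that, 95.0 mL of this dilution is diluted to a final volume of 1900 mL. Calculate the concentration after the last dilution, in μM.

Overall dilution factor = 8 × 12.00 × 15.01 × 50 × 20 = 1.44 × 10⁶.
57.2 mM / 1.44 × 10⁶ = 3.97 × 10⁻⁵ mM = 0.0397 μM.

0.0397 μM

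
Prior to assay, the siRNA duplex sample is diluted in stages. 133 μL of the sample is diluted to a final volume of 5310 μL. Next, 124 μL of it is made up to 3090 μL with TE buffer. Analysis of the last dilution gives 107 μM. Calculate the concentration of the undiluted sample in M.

Overall dilution factor = 39.92 × 24.92 = 995.
Original = 107 μM × 995 = 1.06 × 10⁵ μM = 0.106 M.

0.106 M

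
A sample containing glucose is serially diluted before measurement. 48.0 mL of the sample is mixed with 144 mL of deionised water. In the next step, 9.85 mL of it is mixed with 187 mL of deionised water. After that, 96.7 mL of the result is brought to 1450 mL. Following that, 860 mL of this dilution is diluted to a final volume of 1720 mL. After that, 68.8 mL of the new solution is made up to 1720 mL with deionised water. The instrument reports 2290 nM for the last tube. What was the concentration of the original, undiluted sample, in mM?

137 mM

Overall dilution factor = 4 × 19.98 × 14.99 × 2 × 25 = 5.99 × 10⁴.
Original = 2290 nM × 5.99 × 10⁴ = 1.37 × 10⁸ nM = 137 mM.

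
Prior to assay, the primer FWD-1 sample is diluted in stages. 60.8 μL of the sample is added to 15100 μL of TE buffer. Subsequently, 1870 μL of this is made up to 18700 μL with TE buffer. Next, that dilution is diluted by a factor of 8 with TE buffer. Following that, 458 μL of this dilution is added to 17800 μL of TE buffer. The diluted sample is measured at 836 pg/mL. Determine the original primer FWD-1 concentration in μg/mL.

665 μg/mL

Overall dilution factor = 249.4 × 10 × 8 × 39.86 = 7.95 × 10⁵.
Original = 836 pg/mL × 7.95 × 10⁵ = 6.65 × 10⁸ pg/mL = 665 μg/mL.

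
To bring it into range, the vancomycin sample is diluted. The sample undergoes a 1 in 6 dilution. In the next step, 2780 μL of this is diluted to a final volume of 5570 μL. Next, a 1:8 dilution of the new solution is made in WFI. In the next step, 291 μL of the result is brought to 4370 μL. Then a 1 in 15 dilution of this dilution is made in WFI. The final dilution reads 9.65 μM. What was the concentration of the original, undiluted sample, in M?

Overall dilution factor = 6 × 2.004 × 8 × 15.02 × 15 = 2.17 × 10⁴.
Original = 9.65 μM × 2.17 × 10⁴ = 2.09 × 10⁵ μM = 0.209 M.

0.209 M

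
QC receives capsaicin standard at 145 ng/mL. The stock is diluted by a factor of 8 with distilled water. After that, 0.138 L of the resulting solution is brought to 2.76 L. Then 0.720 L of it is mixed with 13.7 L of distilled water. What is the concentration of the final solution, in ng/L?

Overall dilution factor = 8 × 20 × 20.03 = 3204.
145 ng/mL / 3204 = 0.0452 ng/mL = 45.2 ng/L.

45.2 ng/L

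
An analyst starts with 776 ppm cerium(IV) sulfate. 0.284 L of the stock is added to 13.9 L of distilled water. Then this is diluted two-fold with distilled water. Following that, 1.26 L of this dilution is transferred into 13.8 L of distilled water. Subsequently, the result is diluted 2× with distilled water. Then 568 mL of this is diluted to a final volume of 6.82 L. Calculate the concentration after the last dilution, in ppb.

27.1 ppb

Overall dilution factor = 49.94 × 2 × 11.95 × 2 × 12.01 = 2.87 × 10⁴.
776 ppm / 2.87 × 10⁴ = 0.0271 ppm = 27.1 ppb.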